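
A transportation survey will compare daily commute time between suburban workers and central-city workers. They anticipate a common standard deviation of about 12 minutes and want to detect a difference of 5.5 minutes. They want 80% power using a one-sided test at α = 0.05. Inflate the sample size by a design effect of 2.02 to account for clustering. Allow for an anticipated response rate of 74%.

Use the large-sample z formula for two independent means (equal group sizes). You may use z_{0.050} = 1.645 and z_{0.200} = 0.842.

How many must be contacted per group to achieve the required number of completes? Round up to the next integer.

n = 161 per group

n = (z_α + z_β)² · (σ₁² + σ₂²) / δ²
  = (1.645 + 0.842)² · (2·12² = 288) / 5.5²
  = 6.1852 · 288 / 30.25
  = 58.89
Design effect: 2.02 × 58.89 = 118.95.
Adjust for 74% response: 118.95 / 0.74 = 160.75.
Round up → n = 161 per group.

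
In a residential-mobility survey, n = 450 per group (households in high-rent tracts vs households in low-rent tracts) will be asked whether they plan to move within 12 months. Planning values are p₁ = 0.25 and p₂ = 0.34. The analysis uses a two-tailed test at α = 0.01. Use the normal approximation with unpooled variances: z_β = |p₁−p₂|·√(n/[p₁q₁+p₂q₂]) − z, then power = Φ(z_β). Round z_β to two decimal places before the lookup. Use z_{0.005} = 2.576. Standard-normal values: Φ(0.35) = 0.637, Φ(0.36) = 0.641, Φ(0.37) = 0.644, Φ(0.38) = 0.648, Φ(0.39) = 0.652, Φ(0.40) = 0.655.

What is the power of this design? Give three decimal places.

Power ≈ 0.655

z_β = |p₁−p₂|·√(n/[p₁q₁+p₂q₂]) − z_{α/2}
    = 0.09 · √(450/0.4119) − 2.576
    = 0.09 · 33.0530 − 2.576
    = 2.9748 − 2.576 = 0.3988 → 0.40
Power = Φ(0.40) = 0.655.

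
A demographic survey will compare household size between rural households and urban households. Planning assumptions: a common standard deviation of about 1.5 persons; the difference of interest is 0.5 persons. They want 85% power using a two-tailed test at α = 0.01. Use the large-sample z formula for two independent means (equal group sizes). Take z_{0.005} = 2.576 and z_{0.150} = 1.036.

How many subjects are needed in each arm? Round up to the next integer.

n = 235 per group

n = (z_{α/2} + z_β)² · (σ₁² + σ₂²) / δ²
  = (2.576 + 1.036)² · (2·1.5² = 4.5) / 0.5²
  = 13.0465 · 4.5 / 0.25
  = 234.84
Round up → n = 235 per group.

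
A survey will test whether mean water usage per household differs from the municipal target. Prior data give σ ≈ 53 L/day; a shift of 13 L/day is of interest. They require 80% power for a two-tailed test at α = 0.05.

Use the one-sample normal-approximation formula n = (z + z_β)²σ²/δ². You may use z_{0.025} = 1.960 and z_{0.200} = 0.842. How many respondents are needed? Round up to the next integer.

n = (z_{α/2} + z_β)² · σ² / δ²
  = (1.960 + 0.842)² · 53² / 13²
  = 7.8512 · 2809 / 169
  = 130.50
Round up → n = 131.

n = 131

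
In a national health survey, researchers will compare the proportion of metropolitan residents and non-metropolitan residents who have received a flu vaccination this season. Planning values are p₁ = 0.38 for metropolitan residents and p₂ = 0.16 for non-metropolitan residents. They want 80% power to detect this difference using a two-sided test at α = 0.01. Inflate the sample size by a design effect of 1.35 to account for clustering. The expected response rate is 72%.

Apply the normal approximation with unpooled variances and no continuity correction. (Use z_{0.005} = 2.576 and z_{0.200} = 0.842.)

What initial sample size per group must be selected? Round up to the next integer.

n = 168 per group

n = (z_{α/2} + z_β)² · [p₁(1−p₁) + p₂(1−p₂)] / (p₁ − p₂)²
  = (2.576 + 0.842)² · (0.38·0.62 + 0.16·0.84) / (0.22)²
  = (3.418)² · (0.2356 + 0.1344) / 0.0484
  = 11.6827 · 0.3700 / 0.0484
  = 89.31
Design effect: 1.35 × 89.31 = 120.57.
Adjust for 72% response: 120.57 / 0.72 = 167.46.
Round up → n = 168 per group.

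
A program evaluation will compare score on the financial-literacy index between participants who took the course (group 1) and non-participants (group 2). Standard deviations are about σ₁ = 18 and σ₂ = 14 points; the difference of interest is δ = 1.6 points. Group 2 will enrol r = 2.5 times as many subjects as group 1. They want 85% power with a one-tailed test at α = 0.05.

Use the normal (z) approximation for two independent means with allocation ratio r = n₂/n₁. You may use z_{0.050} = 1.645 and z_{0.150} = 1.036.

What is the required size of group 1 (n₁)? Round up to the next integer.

n₁ = 1130

n₁ = (z_α + z_β)² · (σ₁² + σ₂²/r) / δ²
   = (1.645 + 1.036)² · (18² + 14²/2.5) / 1.6²
   = 7.1878 · (324 + 78.4) / 2.56
   = 7.1878 · 402.4 / 2.56
   = 1129.83
Round up → n₁ = 1130; n₂ = r·n₁ = 2.5 × 1130 = 2825.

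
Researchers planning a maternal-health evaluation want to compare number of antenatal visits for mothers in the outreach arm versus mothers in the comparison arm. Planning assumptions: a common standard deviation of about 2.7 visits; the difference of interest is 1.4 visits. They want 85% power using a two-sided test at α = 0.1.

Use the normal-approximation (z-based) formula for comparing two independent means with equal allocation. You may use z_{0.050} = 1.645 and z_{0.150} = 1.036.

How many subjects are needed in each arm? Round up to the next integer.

n = 54 per group

n = (z_{α/2} + z_β)² · (σ₁² + σ₂²) / δ²
  = (1.645 + 1.036)² · (2·2.7² = 14.58) / 1.4²
  = 7.1878 · 14.58 / 1.96
  = 53.47
Round up → n = 54 per group.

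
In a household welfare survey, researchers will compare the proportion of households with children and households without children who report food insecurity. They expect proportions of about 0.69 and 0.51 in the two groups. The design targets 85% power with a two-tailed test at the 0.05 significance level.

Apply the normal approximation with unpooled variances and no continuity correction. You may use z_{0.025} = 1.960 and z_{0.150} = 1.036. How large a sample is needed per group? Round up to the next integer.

n = 129 per group

n = (z_{α/2} + z_β)² · [p₁(1−p₁) + p₂(1−p₂)] / (p₁ − p₂)²
  = (1.960 + 1.036)² · (0.69·0.31 + 0.51·0.49) / (0.18)²
  = (2.996)² · (0.2139 + 0.2499) / 0.0324
  = 8.9760 · 0.4638 / 0.0324
  = 128.49
Round up → n = 129 per group.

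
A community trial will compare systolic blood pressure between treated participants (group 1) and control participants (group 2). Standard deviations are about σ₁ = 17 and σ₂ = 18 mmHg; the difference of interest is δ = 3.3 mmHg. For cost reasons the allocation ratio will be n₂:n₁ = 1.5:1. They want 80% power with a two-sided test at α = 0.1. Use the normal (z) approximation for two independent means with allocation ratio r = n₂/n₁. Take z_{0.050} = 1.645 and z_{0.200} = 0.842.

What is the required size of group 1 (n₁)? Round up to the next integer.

n₁ = 287

n₁ = (z_{α/2} + z_β)² · (σ₁² + σ₂²/r) / δ²
   = (1.645 + 0.842)² · (17² + 18²/1.5) / 3.3²
   = 6.1852 · (289 + 216) / 10.89
   = 6.1852 · 505 / 10.89
   = 286.82
Round up → n₁ = 287; n₂ = r·n₁ = 1.5 × 287 = 431.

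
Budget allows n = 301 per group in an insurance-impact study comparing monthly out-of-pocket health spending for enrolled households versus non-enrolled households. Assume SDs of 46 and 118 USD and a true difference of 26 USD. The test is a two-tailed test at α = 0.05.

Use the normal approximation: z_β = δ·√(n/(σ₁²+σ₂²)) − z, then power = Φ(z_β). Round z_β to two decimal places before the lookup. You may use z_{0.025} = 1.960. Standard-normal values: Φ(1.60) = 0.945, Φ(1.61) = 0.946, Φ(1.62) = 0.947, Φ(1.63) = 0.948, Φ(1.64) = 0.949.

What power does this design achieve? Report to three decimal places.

Power ≈ 0.945

z_β = δ·√(n/(σ₁²+σ₂²)) − z_{α/2}
    = 26 · √(301/16040) − 1.960
    = 26 · 0.13699 − 1.960
    = 3.5617 − 1.960 = 1.6017 → 1.60
Power = Φ(1.60) = 0.945.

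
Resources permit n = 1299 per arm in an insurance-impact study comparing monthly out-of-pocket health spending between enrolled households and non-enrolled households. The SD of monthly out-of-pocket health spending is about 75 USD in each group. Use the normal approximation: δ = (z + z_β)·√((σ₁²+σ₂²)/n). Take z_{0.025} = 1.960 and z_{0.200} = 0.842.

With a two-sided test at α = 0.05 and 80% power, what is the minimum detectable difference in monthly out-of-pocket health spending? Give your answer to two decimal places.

Minimum detectable difference ≈ 8.25 USD

δ = (z_{α/2} + z_β) · √((σ₁²+σ₂²)/n)
  = (1.960 + 0.842) · √(11250/1299)
  = 2.802 · √8.6605
  = 2.802 · 2.9429
  = 8.2459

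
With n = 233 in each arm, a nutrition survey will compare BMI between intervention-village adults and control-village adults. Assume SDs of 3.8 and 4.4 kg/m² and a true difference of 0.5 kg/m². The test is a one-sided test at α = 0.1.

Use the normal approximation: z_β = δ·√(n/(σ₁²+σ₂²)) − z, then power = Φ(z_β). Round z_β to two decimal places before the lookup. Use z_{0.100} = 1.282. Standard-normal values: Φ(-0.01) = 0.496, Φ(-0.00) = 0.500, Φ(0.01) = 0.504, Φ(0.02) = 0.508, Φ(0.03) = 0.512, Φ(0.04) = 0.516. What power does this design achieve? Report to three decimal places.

z_β = δ·√(n/(σ₁²+σ₂²)) − z_α
    = 0.5 · √(233/33.8) − 1.282
    = 0.5 · 2.62555 − 1.282
    = 1.3128 − 1.282 = 0.0308 → 0.03
Power = Φ(0.03) = 0.512.

Power ≈ 0.512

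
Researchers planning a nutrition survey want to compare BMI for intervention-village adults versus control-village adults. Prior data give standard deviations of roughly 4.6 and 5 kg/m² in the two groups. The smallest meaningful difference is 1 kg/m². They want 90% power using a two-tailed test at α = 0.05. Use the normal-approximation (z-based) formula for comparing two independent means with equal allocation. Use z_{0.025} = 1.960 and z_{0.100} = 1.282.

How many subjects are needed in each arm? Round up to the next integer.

n = 486 per group

n = (z_{α/2} + z_β)² · (σ₁² + σ₂²) / δ²
  = (1.960 + 1.282)² · (4.6² + 5² = 46.16) / 1²
  = 10.5106 · 46.16 / 1
  = 485.17
Round up → n = 486 per group.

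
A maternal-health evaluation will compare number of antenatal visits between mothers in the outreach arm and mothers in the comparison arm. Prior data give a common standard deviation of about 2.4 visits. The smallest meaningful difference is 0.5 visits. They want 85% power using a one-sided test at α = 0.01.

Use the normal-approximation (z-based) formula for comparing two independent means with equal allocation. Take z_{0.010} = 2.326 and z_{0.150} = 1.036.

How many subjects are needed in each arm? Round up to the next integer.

n = (z_α + z_β)² · (σ₁² + σ₂²) / δ²
  = (2.326 + 1.036)² · (2·2.4² = 11.52) / 0.5²
  = 11.3030 · 11.52 / 0.25
  = 520.84
Round up → n = 521 per group.

n = 521 per group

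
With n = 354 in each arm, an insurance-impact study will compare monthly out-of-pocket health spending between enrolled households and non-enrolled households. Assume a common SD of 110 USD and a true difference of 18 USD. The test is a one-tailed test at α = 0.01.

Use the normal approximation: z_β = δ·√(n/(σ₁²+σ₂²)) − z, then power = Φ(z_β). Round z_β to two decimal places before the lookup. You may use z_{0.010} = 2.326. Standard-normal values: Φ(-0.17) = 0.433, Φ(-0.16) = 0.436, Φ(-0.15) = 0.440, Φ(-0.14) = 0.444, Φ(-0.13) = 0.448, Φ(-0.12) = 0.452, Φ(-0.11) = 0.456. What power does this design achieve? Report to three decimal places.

z_β = δ·√(n/(σ₁²+σ₂²)) − z_α
    = 18 · √(354/24200) − 2.326
    = 18 · 0.12095 − 2.326
    = 2.1770 − 2.326 = -0.1490 → -0.15
Power = Φ(-0.15) = 0.440.

Power ≈ 0.440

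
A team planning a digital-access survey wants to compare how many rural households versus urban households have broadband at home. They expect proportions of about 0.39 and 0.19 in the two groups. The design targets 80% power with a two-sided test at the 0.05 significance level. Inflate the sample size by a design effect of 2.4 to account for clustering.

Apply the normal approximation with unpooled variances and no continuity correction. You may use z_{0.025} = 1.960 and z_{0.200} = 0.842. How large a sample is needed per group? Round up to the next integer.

n = 185 per group

n = (z_{α/2} + z_β)² · [p₁(1−p₁) + p₂(1−p₂)] / (p₁ − p₂)²
  = (1.960 + 0.842)² · (0.39·0.61 + 0.19·0.81) / (0.20)²
  = (2.802)² · (0.2379 + 0.1539) / 0.0400
  = 7.8512 · 0.3918 / 0.0400
  = 76.90
Design effect: 2.4 × 76.90 = 184.57.
Round up → n = 185 per group.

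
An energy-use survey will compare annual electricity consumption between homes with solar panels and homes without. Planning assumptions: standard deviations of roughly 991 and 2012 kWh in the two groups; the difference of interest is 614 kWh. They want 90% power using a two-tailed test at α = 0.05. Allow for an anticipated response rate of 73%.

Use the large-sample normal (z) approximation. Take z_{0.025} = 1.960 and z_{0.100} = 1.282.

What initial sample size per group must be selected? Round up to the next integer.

n = (z_{α/2} + z_β)² · (σ₁² + σ₂²) / δ²
  = (1.960 + 1.282)² · (991² + 2012² = 5030225) / 614²
  = 10.5106 · 5030225 / 376996
  = 140.24
Adjust for 73% response: 140.24 / 0.73 = 192.11.
Round up → n = 193 per group.

n = 193 per group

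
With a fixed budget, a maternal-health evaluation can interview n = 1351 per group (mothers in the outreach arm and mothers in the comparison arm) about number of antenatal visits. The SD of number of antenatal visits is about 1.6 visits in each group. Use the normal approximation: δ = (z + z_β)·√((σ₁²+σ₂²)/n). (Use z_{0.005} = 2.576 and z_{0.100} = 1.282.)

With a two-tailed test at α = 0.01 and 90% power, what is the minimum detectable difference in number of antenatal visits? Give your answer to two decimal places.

δ = (z_{α/2} + z_β) · √((σ₁²+σ₂²)/n)
  = (2.576 + 1.282) · √(5.12/1351)
  = 3.858 · √0.00379
  = 3.858 · 0.0616
  = 0.2375

Minimum detectable difference ≈ 0.24 visits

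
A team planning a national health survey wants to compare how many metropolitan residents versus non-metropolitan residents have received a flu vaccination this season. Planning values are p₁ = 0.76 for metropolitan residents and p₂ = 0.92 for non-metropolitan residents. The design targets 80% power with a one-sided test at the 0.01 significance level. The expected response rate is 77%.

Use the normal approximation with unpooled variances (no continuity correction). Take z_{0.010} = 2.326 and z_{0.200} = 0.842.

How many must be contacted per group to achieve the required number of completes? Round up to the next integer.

n = 131 per group

n = (z_α + z_β)² · [p₁(1−p₁) + p₂(1−p₂)] / (p₁ − p₂)²
  = (2.326 + 0.842)² · (0.76·0.24 + 0.92·0.08) / (-0.16)²
  = (3.168)² · (0.1824 + 0.0736) / 0.0256
  = 10.0362 · 0.2560 / 0.0256
  = 100.36
Adjust for 77% response: 100.36 / 0.77 = 130.34.
Round up → n = 131 per group.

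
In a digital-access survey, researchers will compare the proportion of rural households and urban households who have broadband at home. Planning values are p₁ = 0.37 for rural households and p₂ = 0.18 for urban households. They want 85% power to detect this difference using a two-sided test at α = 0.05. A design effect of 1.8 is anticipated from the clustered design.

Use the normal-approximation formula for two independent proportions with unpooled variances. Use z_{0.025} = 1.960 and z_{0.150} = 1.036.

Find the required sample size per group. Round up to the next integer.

n = (z_{α/2} + z_β)² · [p₁(1−p₁) + p₂(1−p₂)] / (p₁ − p₂)²
  = (1.960 + 1.036)² · (0.37·0.63 + 0.18·0.82) / (0.19)²
  = (2.996)² · (0.2331 + 0.1476) / 0.0361
  = 8.9760 · 0.3807 / 0.0361
  = 94.66
Design effect: 1.8 × 94.66 = 170.39.
Round up → n = 171 per group.

n = 171 per group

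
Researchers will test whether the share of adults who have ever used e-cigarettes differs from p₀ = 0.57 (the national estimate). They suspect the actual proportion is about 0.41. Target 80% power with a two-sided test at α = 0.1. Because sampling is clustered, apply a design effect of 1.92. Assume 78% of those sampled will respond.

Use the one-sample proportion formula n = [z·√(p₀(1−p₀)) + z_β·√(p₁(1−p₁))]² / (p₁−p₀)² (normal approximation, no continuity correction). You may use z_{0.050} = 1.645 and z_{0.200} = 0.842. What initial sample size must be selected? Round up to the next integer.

n = [z_{α/2}·√(p₀q₀) + z_β·√(p₁q₁)]² / (p₁ − p₀)²
  = [1.645·√(0.57·0.43) + 0.842·√(0.41·0.59)]² / (-0.16)²
  = [1.645·0.4951 + 0.842·0.4918]² / 0.0256
  = [1.2285]² / 0.0256
  = 58.96
Design effect: 1.92 × 58.96 = 113.20.
Adjust for 78% response: 113.20 / 0.78 = 145.12.
Round up → n = 146.

n = 146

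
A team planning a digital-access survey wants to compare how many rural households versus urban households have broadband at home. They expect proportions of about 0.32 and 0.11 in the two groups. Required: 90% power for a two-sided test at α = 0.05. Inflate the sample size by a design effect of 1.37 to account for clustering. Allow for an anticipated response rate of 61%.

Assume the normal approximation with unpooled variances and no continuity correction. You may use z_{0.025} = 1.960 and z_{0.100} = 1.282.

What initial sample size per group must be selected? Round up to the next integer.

n = 169 per group

n = (z_{α/2} + z_β)² · [p₁(1−p₁) + p₂(1−p₂)] / (p₁ − p₂)²
  = (1.960 + 1.282)² · (0.32·0.68 + 0.11·0.89) / (0.21)²
  = (3.242)² · (0.2176 + 0.0979) / 0.0441
  = 10.5106 · 0.3155 / 0.0441
  = 75.19
Design effect: 1.37 × 75.19 = 103.02.
Adjust for 61% response: 103.02 / 0.61 = 168.88.
Round up → n = 169 per group.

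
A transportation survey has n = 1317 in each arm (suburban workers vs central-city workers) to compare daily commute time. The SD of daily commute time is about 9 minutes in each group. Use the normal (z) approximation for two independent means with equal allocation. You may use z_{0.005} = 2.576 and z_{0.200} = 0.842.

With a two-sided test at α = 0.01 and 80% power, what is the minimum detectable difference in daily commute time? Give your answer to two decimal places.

Minimum detectable difference ≈ 1.20 minutes

δ = (z_{α/2} + z_β) · √((σ₁²+σ₂²)/n)
  = (2.576 + 0.842) · √(162/1317)
  = 3.418 · √0.12301
  = 3.418 · 0.3507
  = 1.1988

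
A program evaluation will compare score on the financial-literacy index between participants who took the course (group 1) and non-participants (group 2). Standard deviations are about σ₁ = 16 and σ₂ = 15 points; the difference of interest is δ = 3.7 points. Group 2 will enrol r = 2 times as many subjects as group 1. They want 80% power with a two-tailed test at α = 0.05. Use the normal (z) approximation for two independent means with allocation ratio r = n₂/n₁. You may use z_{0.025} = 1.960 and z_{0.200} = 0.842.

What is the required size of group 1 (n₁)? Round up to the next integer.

n₁ = 212

n₁ = (z_{α/2} + z_β)² · (σ₁² + σ₂²/r) / δ²
   = (1.960 + 0.842)² · (16² + 15²/2) / 3.7²
   = 7.8512 · (256 + 112.5) / 13.69
   = 7.8512 · 368.5 / 13.69
   = 211.33
Round up → n₁ = 212; n₂ = r·n₁ = 2 × 212 = 424.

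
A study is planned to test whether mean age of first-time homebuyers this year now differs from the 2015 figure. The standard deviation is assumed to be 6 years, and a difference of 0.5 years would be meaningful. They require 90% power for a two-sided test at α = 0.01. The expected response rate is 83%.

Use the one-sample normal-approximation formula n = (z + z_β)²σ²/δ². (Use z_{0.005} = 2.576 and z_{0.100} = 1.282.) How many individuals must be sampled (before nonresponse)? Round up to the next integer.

n = 2583

n = (z_{α/2} + z_β)² · σ² / δ²
  = (2.576 + 1.282)² · 6² / 0.5²
  = 14.8842 · 36 / 0.25
  = 2143.32
Adjust for 83% response: 2143.32 / 0.83 = 2582.31.
Round up → n = 2583.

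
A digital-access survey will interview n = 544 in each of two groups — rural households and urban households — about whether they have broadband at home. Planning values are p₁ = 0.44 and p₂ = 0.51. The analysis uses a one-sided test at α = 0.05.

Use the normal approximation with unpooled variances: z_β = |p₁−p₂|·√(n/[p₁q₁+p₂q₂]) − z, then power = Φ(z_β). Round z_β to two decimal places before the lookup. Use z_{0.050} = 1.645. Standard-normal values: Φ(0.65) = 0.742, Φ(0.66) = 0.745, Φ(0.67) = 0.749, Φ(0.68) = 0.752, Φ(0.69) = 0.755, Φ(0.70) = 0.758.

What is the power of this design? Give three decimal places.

Power ≈ 0.749

z_β = |p₁−p₂|·√(n/[p₁q₁+p₂q₂]) − z_α
    = 0.07 · √(544/0.4963) − 1.645
    = 0.07 · 33.1076 − 1.645
    = 2.3175 − 1.645 = 0.6725 → 0.67
Power = Φ(0.67) = 0.749.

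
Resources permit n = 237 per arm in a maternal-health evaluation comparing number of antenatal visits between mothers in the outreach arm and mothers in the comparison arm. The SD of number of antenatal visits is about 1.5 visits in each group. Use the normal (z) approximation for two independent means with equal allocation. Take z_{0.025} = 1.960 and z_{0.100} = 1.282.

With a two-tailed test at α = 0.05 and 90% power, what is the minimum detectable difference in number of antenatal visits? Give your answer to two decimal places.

δ = (z_{α/2} + z_β) · √((σ₁²+σ₂²)/n)
  = (1.960 + 1.282) · √(4.5/237)
  = 3.242 · √0.01899
  = 3.242 · 0.1378
  = 0.4467

Minimum detectable difference ≈ 0.45 visits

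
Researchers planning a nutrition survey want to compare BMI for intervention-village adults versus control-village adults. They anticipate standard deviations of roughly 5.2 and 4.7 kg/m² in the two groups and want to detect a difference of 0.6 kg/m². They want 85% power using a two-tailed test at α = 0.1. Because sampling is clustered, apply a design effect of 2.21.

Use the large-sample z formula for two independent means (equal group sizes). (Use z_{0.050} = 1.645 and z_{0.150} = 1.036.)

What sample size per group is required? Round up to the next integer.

n = (z_{α/2} + z_β)² · (σ₁² + σ₂²) / δ²
  = (1.645 + 1.036)² · (5.2² + 4.7² = 49.13) / 0.6²
  = 7.1878 · 49.13 / 0.36
  = 980.93
Design effect: 2.21 × 980.93 = 2167.85.
Round up → n = 2168 per group.

n = 2168 per group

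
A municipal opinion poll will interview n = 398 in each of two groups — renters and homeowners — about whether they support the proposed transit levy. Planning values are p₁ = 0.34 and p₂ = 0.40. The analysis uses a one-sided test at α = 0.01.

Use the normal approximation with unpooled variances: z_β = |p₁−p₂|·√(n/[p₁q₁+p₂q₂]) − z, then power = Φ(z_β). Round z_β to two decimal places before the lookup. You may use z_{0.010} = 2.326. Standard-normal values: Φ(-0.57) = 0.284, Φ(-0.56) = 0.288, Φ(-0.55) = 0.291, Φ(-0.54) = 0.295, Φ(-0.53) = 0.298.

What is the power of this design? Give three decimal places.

Power ≈ 0.284

z_β = |p₁−p₂|·√(n/[p₁q₁+p₂q₂]) − z_α
    = 0.06 · √(398/0.4644) − 2.326
    = 0.06 · 29.2749 − 2.326
    = 1.7565 − 2.326 = -0.5695 → -0.57
Power = Φ(-0.57) = 0.284.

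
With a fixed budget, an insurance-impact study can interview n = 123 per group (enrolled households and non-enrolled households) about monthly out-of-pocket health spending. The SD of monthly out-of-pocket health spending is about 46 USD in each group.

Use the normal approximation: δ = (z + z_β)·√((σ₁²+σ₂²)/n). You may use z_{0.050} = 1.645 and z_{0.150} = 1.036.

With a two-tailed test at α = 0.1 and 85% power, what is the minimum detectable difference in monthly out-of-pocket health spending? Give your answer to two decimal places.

δ = (z_{α/2} + z_β) · √((σ₁²+σ₂²)/n)
  = (1.645 + 1.036) · √(4232/123)
  = 2.681 · √34.4065
  = 2.681 · 5.8657
  = 15.7260

Minimum detectable difference ≈ 15.73 USD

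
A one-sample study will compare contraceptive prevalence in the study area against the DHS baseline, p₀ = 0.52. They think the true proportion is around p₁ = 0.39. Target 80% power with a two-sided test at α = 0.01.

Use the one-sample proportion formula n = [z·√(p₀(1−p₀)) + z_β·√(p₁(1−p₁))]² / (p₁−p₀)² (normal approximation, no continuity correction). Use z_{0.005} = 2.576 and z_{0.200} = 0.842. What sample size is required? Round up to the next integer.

n = [z_{α/2}·√(p₀q₀) + z_β·√(p₁q₁)]² / (p₁ − p₀)²
  = [2.576·√(0.52·0.48) + 0.842·√(0.39·0.61)]² / (-0.13)²
  = [2.576·0.4996 + 0.842·0.4877]² / 0.0169
  = [1.6977]² / 0.0169
  = 170.53
Round up → n = 171.

n = 171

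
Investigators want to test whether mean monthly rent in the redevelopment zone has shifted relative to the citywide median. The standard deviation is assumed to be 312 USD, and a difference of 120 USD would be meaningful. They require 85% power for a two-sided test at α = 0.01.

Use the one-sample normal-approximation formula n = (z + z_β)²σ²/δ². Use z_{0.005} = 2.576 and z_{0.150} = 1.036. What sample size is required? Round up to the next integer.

n = (z_{α/2} + z_β)² · σ² / δ²
  = (2.576 + 1.036)² · 312² / 120²
  = 13.0465 · 97344 / 14400
  = 88.19
Round up → n = 89.

n = 89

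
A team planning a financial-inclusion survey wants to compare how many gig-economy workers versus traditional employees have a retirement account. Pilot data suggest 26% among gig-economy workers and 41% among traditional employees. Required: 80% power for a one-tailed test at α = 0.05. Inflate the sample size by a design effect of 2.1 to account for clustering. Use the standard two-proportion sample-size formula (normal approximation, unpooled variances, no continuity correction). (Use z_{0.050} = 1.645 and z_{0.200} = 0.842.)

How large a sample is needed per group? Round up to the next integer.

n = (z_α + z_β)² · [p₁(1−p₁) + p₂(1−p₂)] / (p₁ − p₂)²
  = (1.645 + 0.842)² · (0.26·0.74 + 0.41·0.59) / (-0.15)²
  = (2.487)² · (0.1924 + 0.2419) / 0.0225
  = 6.1852 · 0.4343 / 0.0225
  = 119.39
Design effect: 2.1 × 119.39 = 250.71.
Round up → n = 251 per group.

n = 251 per group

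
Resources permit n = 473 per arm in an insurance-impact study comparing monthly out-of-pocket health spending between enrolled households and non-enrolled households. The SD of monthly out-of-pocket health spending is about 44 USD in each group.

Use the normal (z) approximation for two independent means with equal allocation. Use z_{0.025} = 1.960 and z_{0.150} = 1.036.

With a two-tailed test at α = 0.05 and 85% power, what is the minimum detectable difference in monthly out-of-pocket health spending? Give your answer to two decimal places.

Minimum detectable difference ≈ 8.57 USD

δ = (z_{α/2} + z_β) · √((σ₁²+σ₂²)/n)
  = (1.960 + 1.036) · √(3872/473)
  = 2.996 · √8.186
  = 2.996 · 2.8611
  = 8.5719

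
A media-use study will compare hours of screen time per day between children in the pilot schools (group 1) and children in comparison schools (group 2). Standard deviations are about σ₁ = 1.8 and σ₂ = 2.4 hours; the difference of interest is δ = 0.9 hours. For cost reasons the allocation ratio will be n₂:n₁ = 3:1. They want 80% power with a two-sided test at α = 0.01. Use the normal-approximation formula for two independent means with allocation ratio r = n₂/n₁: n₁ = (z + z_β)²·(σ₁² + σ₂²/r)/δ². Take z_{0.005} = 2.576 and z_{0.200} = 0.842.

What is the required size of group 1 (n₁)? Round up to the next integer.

n₁ = 75

n₁ = (z_{α/2} + z_β)² · (σ₁² + σ₂²/r) / δ²
   = (2.576 + 0.842)² · (1.8² + 2.4²/3) / 0.9²
   = 11.6827 · (3.24 + 1.92) / 0.81
   = 11.6827 · 5.16 / 0.81
   = 74.42
Round up → n₁ = 75; n₂ = r·n₁ = 3 × 75 = 225.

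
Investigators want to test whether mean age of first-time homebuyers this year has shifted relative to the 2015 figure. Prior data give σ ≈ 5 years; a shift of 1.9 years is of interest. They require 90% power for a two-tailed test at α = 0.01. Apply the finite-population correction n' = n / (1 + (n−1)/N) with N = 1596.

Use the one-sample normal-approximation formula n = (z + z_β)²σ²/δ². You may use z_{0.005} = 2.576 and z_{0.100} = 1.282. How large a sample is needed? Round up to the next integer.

n = (z_{α/2} + z_β)² · σ² / δ²
  = (2.576 + 1.282)² · 5² / 1.9²
  = 14.8842 · 25 / 3.61
  = 103.08
Finite-population correction (N = 1596): 103.08 / (1 + (103.08 − 1)/1596) = 96.88.
Round up → n = 97.

n = 97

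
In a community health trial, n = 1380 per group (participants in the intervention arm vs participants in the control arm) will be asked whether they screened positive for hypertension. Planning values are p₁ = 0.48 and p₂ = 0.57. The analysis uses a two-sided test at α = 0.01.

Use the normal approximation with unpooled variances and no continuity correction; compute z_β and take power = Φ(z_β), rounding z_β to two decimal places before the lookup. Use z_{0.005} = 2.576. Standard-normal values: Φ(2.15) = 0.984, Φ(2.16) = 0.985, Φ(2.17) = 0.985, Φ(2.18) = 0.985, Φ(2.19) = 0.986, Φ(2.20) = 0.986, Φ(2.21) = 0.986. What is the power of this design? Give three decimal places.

Power ≈ 0.985

z_β = |p₁−p₂|·√(n/[p₁q₁+p₂q₂]) − z_{α/2}
    = 0.09 · √(1380/0.4947) − 2.576
    = 0.09 · 52.8164 − 2.576
    = 4.7535 − 2.576 = 2.1775 → 2.18
Power = Φ(2.18) = 0.985.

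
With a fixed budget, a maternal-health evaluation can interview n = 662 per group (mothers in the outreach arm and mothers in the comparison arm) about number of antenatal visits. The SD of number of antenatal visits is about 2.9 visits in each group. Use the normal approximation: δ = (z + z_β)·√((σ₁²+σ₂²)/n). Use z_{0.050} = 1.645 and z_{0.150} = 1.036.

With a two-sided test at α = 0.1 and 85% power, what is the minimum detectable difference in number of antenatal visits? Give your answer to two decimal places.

δ = (z_{α/2} + z_β) · √((σ₁²+σ₂²)/n)
  = (1.645 + 1.036) · √(16.82/662)
  = 2.681 · √0.02541
  = 2.681 · 0.1594
  = 0.4273

Minimum detectable difference ≈ 0.43 visits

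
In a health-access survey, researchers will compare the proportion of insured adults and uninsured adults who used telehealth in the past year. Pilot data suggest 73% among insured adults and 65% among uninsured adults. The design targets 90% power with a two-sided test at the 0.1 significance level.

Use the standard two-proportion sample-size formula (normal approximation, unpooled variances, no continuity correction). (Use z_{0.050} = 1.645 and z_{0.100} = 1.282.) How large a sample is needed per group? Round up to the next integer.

n = (z_{α/2} + z_β)² · [p₁(1−p₁) + p₂(1−p₂)] / (p₁ − p₂)²
  = (1.645 + 1.282)² · (0.73·0.27 + 0.65·0.35) / (0.08)²
  = (2.927)² · (0.1971 + 0.2275) / 0.0064
  = 8.5673 · 0.4246 / 0.0064
  = 568.39
Round up → n = 569 per group.

n = 569 per group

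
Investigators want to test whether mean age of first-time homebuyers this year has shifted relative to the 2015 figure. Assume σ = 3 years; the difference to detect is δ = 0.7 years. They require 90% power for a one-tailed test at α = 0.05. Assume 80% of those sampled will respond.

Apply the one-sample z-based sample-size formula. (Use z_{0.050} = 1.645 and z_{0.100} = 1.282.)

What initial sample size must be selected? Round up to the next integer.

n = 197

n = (z_α + z_β)² · σ² / δ²
  = (1.645 + 1.282)² · 3² / 0.7²
  = 8.5673 · 9 / 0.49
  = 157.36
Adjust for 80% response: 157.36 / 0.80 = 196.70.
Round up → n = 197.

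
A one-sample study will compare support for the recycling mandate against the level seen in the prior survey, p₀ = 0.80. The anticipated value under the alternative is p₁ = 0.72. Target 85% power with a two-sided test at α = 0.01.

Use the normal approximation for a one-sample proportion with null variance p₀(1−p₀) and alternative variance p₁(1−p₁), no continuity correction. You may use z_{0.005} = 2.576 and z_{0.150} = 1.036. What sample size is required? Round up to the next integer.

n = [z_{α/2}·√(p₀q₀) + z_β·√(p₁q₁)]² / (p₁ − p₀)²
  = [2.576·√(0.80·0.20) + 1.036·√(0.72·0.28)]² / (-0.08)²
  = [2.576·0.4000 + 1.036·0.4490]² / 0.0064
  = [1.4956]² / 0.0064
  = 349.49
Round up → n = 350.

n = 350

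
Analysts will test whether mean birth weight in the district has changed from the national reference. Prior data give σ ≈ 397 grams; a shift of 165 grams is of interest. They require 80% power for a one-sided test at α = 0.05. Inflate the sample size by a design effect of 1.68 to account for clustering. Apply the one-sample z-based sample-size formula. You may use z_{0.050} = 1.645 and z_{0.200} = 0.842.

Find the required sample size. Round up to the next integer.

n = (z_α + z_β)² · σ² / δ²
  = (1.645 + 0.842)² · 397² / 165²
  = 6.1852 · 157609 / 27225
  = 35.81
Design effect: 1.68 × 35.81 = 60.16.
Round up → n = 61.

n = 61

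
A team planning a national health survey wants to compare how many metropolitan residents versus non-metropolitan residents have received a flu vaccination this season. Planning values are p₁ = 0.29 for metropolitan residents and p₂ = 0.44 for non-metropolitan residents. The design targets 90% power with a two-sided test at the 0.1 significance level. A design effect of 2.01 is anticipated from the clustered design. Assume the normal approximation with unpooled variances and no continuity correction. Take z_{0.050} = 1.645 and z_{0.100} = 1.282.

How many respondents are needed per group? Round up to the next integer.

n = 347 per group

n = (z_{α/2} + z_β)² · [p₁(1−p₁) + p₂(1−p₂)] / (p₁ − p₂)²
  = (1.645 + 1.282)² · (0.29·0.71 + 0.44·0.56) / (-0.15)²
  = (2.927)² · (0.2059 + 0.2464) / 0.0225
  = 8.5673 · 0.4523 / 0.0225
  = 172.22
Design effect: 2.01 × 172.22 = 346.17.
Round up → n = 347 per group.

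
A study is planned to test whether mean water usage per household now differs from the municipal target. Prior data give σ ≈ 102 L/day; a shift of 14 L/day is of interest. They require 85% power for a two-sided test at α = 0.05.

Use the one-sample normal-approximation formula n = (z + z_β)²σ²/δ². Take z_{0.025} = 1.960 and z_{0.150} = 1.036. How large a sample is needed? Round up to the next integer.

n = 477

n = (z_{α/2} + z_β)² · σ² / δ²
  = (1.960 + 1.036)² · 102² / 14²
  = 8.9760 · 10404 / 196
  = 476.46
Round up → n = 477.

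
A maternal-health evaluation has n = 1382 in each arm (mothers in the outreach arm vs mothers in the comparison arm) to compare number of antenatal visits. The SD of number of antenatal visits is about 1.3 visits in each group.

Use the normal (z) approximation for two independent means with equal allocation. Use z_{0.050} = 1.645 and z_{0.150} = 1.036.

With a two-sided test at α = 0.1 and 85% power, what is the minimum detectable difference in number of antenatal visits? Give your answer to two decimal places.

δ = (z_{α/2} + z_β) · √((σ₁²+σ₂²)/n)
  = (1.645 + 1.036) · √(3.38/1382)
  = 2.681 · √0.00245
  = 2.681 · 0.0495
  = 0.1326

Minimum detectable difference ≈ 0.13 visits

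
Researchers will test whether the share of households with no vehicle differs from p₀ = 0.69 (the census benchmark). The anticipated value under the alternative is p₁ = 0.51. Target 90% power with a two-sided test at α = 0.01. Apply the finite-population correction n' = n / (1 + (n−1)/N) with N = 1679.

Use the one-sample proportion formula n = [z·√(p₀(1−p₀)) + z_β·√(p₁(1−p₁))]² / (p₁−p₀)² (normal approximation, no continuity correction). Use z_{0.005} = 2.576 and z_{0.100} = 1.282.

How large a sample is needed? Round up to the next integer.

n = [z_{α/2}·√(p₀q₀) + z_β·√(p₁q₁)]² / (p₁ − p₀)²
  = [2.576·√(0.69·0.31) + 1.282·√(0.51·0.49)]² / (-0.18)²
  = [2.576·0.4625 + 1.282·0.4999]² / 0.0324
  = [1.8323]² / 0.0324
  = 103.62
Finite-population correction (N = 1679): 103.62 / (1 + (103.62 − 1)/1679) = 97.65.
Round up → n = 98.

n = 98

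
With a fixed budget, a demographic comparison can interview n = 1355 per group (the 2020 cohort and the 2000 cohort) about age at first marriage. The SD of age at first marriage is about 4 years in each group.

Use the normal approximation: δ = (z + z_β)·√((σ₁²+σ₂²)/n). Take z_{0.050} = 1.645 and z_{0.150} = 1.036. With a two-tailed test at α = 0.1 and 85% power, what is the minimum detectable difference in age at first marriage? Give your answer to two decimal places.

δ = (z_{α/2} + z_β) · √((σ₁²+σ₂²)/n)
  = (1.645 + 1.036) · √(32/1355)
  = 2.681 · √0.02362
  = 2.681 · 0.1537
  = 0.4120

Minimum detectable difference ≈ 0.41 years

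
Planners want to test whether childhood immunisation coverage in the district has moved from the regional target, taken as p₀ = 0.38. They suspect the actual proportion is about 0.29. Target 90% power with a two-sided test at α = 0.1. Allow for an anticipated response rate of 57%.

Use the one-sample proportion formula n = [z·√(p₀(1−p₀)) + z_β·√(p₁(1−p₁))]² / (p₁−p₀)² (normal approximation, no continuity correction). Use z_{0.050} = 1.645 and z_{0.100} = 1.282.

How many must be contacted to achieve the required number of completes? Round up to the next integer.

n = [z_{α/2}·√(p₀q₀) + z_β·√(p₁q₁)]² / (p₁ − p₀)²
  = [1.645·√(0.38·0.62) + 1.282·√(0.29·0.71)]² / (-0.09)²
  = [1.645·0.4854 + 1.282·0.4538]² / 0.0081
  = [1.3802]² / 0.0081
  = 235.17
Adjust for 57% response: 235.17 / 0.57 = 412.59.
Round up → n = 413.

n = 413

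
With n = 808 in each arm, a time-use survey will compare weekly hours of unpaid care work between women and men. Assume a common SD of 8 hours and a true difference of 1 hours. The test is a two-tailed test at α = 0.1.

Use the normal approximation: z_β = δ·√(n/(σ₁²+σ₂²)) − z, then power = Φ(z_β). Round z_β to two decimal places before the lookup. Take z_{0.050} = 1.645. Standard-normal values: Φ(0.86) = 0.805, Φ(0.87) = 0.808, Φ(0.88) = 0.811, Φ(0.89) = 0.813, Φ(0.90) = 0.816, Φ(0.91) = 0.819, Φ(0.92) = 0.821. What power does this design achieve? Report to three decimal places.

z_β = δ·√(n/(σ₁²+σ₂²)) − z_{α/2}
    = 1 · √(808/128) − 1.645
    = 1 · 2.51247 − 1.645
    = 2.5125 − 1.645 = 0.8675 → 0.87
Power = Φ(0.87) = 0.808.

Power ≈ 0.808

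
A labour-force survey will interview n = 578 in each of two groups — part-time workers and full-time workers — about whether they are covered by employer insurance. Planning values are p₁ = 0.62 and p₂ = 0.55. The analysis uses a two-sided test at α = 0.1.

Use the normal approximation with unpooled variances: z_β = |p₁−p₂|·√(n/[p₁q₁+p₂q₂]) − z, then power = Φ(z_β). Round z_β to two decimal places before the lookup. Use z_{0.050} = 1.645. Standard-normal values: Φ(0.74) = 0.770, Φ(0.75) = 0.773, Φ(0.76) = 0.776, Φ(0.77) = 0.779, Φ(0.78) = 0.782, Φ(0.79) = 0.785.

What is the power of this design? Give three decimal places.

z_β = |p₁−p₂|·√(n/[p₁q₁+p₂q₂]) − z_{α/2}
    = 0.07 · √(578/0.4831) − 1.645
    = 0.07 · 34.5896 − 1.645
    = 2.4213 − 1.645 = 0.7763 → 0.78
Power = Φ(0.78) = 0.782.

Power ≈ 0.782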